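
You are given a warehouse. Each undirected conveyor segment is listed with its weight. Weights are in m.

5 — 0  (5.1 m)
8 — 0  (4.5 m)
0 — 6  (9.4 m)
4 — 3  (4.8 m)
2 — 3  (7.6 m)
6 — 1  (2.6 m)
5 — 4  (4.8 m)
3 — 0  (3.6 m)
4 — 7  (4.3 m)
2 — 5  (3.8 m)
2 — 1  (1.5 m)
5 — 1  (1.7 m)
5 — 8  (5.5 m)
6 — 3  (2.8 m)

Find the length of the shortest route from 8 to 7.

14.6 m

Compare a few routes:
8 - 5 - 4 - 7: 5.5+4.8+4.3 = 14.6
8 - 0 - 3 - 4 - 7: 4.5+3.6+4.8+4.3 = 17.2
The minimum is 14.6 m via 8 - 5 - 4 - 7.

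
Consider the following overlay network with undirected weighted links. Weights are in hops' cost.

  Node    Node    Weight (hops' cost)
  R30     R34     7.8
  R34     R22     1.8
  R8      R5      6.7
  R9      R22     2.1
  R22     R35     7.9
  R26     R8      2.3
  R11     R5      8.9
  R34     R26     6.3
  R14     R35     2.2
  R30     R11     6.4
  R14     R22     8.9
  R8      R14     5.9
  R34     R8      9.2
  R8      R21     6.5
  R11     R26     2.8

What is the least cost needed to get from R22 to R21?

16.9 hops' cost

Compare a few routes:
R22 - R14 - R8 - R21: 8.9+5.9+6.5 = 21.3
R22 - R34 - R26 - R8 - R21: 1.8+6.3+2.3+6.5 = 16.9
R22 - R34 - R8 - R21: 1.8+9.2+6.5 = 17.5
Cheapest is R22 - R34 - R26 - R8 - R21 at 16.9 hops' cost.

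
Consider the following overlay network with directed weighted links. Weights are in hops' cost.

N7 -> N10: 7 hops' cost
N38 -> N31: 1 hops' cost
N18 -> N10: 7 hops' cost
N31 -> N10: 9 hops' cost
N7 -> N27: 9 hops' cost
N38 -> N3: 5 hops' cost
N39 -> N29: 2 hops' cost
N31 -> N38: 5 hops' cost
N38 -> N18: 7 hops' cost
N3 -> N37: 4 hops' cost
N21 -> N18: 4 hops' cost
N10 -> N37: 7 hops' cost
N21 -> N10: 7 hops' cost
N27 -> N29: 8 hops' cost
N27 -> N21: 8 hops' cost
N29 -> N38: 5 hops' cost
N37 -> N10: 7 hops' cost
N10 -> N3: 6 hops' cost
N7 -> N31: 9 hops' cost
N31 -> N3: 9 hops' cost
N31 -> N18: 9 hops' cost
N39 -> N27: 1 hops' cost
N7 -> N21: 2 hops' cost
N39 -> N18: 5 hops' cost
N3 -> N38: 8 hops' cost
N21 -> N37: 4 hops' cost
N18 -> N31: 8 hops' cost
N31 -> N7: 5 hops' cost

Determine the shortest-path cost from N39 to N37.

13 hops' cost

Settle nodes by increasing distance from N39:
N39: 0
N27: 1  (via N39)
N29: 2  (via N39)
N18: 5  (via N39)
N38: 7  (via N29)
N31: 8  (via N38)
N21: 9  (via N27)
N10: 12  (via N18)
N3: 12  (via N38)
N37: 13  (via N21)
Shortest route: N39–N27–N21–N37 = 13 hops' cost.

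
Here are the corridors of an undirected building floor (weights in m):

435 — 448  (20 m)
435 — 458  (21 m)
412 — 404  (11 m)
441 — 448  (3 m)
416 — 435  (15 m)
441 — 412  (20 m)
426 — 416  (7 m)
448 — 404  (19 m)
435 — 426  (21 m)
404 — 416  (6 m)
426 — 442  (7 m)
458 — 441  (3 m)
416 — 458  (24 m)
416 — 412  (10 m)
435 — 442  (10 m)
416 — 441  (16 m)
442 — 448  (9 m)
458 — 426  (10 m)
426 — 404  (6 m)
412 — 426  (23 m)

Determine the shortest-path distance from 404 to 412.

Shortest distances from 404:
404: 0
426: 6  (via 404)
416: 6  (via 404)
412: 11  (via 404)
Shortest route: 404–412 = 11 m.

11 m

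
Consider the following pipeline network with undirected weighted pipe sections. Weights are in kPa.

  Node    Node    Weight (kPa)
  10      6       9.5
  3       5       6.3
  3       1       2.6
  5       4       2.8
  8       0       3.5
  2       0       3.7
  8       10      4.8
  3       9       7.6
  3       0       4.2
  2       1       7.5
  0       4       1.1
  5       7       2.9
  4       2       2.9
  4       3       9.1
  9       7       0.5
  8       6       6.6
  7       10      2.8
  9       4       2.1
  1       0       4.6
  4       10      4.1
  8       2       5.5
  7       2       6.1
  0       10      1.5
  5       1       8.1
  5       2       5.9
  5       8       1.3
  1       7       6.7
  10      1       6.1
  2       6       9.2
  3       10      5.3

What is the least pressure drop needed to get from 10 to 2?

Candidate routes:
10 → 4 → 2: 4.1+2.9 = 7
10 → 0 → 2: 1.5+3.7 = 5.2
10 → 0 → 4 → 2: 1.5+1.1+2.9 = 5.5
The minimum is 5.2 kPa via 10 → 0 → 2.

5.2 kPa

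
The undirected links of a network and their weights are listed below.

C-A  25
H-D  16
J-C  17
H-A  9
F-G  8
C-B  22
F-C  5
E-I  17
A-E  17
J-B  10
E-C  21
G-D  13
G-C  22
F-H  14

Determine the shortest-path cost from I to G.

Running Dijkstra from I:
I: 0
E: 17  (via I)
A: 34  (via E)
C: 38  (via E)
F: 43  (via C)
H: 43  (via A)
G: 51  (via F)
Shortest route: I–E–C–F–G = 51.

51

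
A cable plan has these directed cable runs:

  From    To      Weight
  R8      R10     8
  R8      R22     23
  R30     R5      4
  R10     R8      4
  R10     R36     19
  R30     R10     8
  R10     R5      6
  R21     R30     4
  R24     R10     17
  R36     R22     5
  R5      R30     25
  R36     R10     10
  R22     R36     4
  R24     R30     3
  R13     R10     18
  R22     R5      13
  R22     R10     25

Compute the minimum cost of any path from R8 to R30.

Enumerating some paths:
R8 → R10 → R5 → R30: 8+6+25 = 39
R8 → R22 → R5 → R30: 23+13+25 = 61
Cheapest is R8 → R10 → R5 → R30 at 39.

39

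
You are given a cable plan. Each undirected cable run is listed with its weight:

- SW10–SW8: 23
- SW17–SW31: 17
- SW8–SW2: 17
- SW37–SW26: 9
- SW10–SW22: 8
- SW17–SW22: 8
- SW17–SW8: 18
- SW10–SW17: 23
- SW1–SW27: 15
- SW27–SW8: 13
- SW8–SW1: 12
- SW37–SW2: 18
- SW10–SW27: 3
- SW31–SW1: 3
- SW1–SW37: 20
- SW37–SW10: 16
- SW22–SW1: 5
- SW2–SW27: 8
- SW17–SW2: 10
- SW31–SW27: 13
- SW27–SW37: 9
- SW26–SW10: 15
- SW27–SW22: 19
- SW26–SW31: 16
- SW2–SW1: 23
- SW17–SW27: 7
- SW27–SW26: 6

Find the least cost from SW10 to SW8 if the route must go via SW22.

25

Best SW10 to SW22: SW10 → SW22 costing 8
Shortest SW22→SW8: SW22 → SW1 → SW8 = 17
Total via SW22: 8 + 17 = 25.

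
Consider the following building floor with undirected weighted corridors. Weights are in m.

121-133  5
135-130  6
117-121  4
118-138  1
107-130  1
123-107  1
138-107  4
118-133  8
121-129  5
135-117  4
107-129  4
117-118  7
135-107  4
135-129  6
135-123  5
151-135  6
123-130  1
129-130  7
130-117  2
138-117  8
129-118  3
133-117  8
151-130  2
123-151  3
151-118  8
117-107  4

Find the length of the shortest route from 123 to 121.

Enumerating some paths:
123 → 107 → 130 → 117 → 121: 1+1+2+4 = 8
123 → 130 → 117 → 121: 1+2+4 = 7
The minimum is 7 m via 123 → 130 → 117 → 121.

7 m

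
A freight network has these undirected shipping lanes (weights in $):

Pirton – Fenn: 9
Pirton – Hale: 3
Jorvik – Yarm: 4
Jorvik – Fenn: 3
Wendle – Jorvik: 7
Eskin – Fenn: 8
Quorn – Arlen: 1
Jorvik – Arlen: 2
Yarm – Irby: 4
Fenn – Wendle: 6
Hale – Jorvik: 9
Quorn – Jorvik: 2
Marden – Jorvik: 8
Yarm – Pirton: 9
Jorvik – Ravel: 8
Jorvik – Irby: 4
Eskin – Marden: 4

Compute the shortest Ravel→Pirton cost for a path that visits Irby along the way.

$25

Shortest Ravel→Irby: Ravel–Jorvik–Irby = 12
Shortest Irby→Pirton: Irby–Yarm–Pirton = 13
Total via Irby: 12 + 13 = $25.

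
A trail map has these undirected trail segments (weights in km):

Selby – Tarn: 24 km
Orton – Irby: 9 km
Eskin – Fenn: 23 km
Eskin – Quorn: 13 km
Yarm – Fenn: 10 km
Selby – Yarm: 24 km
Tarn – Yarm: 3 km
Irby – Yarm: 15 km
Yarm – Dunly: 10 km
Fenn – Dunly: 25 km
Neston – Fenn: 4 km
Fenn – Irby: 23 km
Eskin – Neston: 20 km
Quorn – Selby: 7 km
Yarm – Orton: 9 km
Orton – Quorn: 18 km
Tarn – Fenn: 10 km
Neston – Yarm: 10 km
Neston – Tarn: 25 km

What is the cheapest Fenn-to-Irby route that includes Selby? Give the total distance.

68 km

Shortest Fenn→Selby: Fenn–Yarm–Selby = 34
Shortest Selby→Irby: Selby–Quorn–Orton–Irby = 34
Total via Selby: 34 + 34 = 68 km.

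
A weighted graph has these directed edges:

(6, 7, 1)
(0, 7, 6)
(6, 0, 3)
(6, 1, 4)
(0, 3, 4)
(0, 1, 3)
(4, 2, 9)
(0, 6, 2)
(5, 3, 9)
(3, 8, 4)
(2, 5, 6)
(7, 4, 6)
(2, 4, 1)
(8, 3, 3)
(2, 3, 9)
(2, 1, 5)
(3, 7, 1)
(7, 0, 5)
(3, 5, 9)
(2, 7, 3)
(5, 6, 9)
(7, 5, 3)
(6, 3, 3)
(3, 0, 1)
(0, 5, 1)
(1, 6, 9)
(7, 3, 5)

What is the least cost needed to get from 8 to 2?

Enumerating some paths:
8 - 3 - 0 - 6 - 7 - 4 - 2: 3+1+2+1+6+9 = 22
8 - 3 - 7 - 4 - 2: 3+1+6+9 = 19
8 - 3 - 0 - 7 - 4 - 2: 3+1+6+6+9 = 25
8 - 3 - 0 - 5 - 6 - 7 - 4 - 2: 3+1+1+9+1+6+9 = 30
The minimum is 19 via 8 - 3 - 7 - 4 - 2.

19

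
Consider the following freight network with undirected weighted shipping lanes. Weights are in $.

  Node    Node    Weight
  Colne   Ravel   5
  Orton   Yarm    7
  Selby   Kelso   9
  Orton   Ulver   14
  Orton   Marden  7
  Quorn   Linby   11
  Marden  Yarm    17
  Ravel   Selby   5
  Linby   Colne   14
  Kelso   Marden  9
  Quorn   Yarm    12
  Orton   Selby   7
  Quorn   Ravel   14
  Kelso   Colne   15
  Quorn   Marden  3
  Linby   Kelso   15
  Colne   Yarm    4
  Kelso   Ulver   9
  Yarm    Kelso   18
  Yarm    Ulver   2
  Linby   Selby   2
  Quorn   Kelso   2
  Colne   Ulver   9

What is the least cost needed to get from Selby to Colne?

$10

Candidate routes:
Selby - Kelso - Colne: 9+15 = 24
Selby - Ravel - Colne: 5+5 = 10
Selby - Orton - Yarm - Colne: 7+7+4 = 18
Selby - Linby - Colne: 2+14 = 16
Cheapest is Selby - Ravel - Colne at $10.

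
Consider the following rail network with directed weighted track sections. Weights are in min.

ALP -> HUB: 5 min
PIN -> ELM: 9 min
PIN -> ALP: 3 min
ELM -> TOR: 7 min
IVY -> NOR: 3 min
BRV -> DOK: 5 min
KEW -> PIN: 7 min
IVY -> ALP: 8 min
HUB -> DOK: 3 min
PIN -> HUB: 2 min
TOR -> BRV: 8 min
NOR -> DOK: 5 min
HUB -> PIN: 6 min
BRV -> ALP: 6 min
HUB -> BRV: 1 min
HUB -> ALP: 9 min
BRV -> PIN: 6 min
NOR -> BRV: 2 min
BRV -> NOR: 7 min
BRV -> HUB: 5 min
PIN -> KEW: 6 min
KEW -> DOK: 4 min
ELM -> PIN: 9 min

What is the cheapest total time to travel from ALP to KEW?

17 min

Running Dijkstra from ALP:
ALP: 0
HUB: 5  (via ALP)
BRV: 6  (via HUB)
DOK: 8  (via HUB)
PIN: 11  (via HUB)
NOR: 13  (via BRV)
KEW: 17  (via PIN)
Shortest route: ALP → HUB → PIN → KEW = 17 min.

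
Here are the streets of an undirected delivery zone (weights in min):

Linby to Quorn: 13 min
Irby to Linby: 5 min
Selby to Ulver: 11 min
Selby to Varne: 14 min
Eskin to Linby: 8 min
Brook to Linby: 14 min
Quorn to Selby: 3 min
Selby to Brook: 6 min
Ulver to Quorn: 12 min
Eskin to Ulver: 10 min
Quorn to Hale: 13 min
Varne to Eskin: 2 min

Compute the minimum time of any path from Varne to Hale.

Compare a few routes:
Varne–Eskin–Ulver–Quorn–Hale: 2+10+12+13 = 37
Varne–Eskin–Ulver–Selby–Quorn–Hale: 2+10+11+3+13 = 39
Varne–Selby–Quorn–Hale: 14+3+13 = 30
Varne–Eskin–Linby–Quorn–Hale: 2+8+13+13 = 36
The minimum is 30 min via Varne–Selby–Quorn–Hale.

30 min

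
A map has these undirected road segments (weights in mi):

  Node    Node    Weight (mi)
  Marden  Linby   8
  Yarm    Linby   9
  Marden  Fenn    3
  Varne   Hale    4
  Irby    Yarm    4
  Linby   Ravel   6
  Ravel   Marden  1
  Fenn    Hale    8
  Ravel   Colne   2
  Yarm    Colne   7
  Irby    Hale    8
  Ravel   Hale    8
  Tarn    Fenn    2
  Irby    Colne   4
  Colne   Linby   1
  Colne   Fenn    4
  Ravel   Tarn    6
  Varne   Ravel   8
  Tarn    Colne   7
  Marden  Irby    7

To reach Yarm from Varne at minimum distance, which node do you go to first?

Enumerating some paths:
Varne–Ravel–Colne–Irby–Yarm: 8+2+4+4 = 18
Varne–Ravel–Colne–Yarm: 8+2+7 = 17
Varne–Ravel–Colne–Linby–Yarm: 8+2+1+9 = 20
Varne–Hale–Irby–Yarm: 4+8+4 = 16
Cheapest is Varne–Hale–Irby–Yarm at 16 mi.
So from Varne the first move is to Hale.

Hale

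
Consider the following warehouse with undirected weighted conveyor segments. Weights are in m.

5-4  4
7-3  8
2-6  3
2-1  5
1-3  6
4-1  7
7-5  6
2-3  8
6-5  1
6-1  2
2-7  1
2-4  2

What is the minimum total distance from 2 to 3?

8 m

Shortest distances from 2:
2: 0
7: 1  (via 2)
4: 2  (via 2)
6: 3  (via 2)
5: 4  (via 6)
1: 5  (via 2)
3: 8  (via 2)
Shortest route: 2 → 3 = 8 m.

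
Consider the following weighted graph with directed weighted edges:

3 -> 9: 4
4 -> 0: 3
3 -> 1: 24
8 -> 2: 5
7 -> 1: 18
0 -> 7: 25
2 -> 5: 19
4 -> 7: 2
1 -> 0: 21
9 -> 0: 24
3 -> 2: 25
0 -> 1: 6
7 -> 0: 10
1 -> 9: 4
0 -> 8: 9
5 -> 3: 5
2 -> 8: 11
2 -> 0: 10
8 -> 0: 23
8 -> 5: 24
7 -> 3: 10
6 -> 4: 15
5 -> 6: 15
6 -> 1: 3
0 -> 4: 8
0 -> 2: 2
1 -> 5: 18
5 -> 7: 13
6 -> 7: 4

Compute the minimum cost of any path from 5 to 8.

Settle nodes by increasing distance from 5:
5: 0
3: 5  (via 5)
9: 9  (via 3)
7: 13  (via 5)
6: 15  (via 5)
1: 18  (via 6)
0: 23  (via 7)
2: 25  (via 0)
4: 30  (via 6)
8: 32  (via 0)
Shortest route: 5 → 7 → 0 → 8 = 32.

32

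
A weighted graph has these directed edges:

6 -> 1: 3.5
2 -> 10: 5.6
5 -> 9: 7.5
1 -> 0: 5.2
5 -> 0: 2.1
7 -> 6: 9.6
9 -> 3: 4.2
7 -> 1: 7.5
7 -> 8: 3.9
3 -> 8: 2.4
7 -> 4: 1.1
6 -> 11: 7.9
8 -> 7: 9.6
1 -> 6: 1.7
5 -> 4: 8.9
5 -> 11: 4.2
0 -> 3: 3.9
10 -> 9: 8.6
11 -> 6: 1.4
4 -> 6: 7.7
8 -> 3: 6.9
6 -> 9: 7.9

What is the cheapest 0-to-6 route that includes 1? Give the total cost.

25.1

Shortest 0→1: 0–3–8–7–1 = 23.4
Shortest 1→6: 1–6 = 1.7
Total via 1: 23.4 + 1.7 = 25.1.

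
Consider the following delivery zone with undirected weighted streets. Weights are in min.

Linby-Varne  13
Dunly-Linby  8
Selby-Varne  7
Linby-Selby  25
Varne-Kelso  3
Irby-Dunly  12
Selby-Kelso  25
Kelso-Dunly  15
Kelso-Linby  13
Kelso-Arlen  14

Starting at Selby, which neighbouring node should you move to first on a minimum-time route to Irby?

Varne

Candidate routes:
Selby–Varne–Linby–Dunly–Irby: 7+13+8+12 = 40
Selby–Varne–Kelso–Linby–Dunly–Irby: 7+3+13+8+12 = 43
Selby–Varne–Kelso–Dunly–Irby: 7+3+15+12 = 37
Cheapest is Selby–Varne–Kelso–Dunly–Irby at 37 min.
So from Selby the first move is to Varne.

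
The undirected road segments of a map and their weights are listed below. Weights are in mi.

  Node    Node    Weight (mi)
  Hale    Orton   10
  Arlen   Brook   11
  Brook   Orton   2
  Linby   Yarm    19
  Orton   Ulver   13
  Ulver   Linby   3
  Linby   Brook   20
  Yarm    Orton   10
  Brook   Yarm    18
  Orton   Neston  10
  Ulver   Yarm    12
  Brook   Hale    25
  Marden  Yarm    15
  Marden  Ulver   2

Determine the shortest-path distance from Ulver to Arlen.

26 mi

Compare a few routes:
Ulver–Linby–Brook–Arlen: 3+20+11 = 34
Ulver–Orton–Brook–Arlen: 13+2+11 = 26
The minimum is 26 mi via Ulver–Orton–Brook–Arlen.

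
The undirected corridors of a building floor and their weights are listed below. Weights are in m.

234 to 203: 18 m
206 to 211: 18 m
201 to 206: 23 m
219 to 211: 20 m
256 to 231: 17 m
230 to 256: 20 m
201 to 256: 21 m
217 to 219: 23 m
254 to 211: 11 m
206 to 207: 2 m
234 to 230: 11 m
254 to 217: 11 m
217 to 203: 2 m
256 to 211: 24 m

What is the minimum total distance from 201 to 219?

61 m

Compare a few routes:
201–256–211–219: 21+24+20 = 65
201–206–211–219: 23+18+20 = 61
Cheapest is 201–206–211–219 at 61 m.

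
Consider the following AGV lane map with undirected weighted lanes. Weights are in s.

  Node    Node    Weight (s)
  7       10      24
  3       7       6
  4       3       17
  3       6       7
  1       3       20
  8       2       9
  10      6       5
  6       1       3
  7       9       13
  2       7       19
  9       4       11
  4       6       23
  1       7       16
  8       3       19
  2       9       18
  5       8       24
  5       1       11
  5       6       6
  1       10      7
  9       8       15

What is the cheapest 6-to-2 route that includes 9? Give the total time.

44 s

Shortest 6→9: 6 → 3 → 7 → 9 = 26
Shortest 9→2: 9 → 2 = 18
Total via 9: 26 + 18 = 44 s.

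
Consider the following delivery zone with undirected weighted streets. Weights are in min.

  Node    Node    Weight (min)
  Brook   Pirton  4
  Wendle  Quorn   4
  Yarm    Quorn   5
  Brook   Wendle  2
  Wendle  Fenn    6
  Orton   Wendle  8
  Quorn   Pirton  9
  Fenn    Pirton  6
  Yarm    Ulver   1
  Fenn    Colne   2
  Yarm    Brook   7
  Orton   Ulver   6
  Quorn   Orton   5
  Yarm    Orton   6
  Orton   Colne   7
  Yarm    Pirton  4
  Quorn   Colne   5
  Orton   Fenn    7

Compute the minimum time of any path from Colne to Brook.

10 min

Enumerating some paths:
Colne - Quorn - Wendle - Brook: 5+4+2 = 11
Colne - Fenn - Wendle - Brook: 2+6+2 = 10
Colne - Fenn - Pirton - Brook: 2+6+4 = 12
The minimum is 10 min via Colne - Fenn - Wendle - Brook.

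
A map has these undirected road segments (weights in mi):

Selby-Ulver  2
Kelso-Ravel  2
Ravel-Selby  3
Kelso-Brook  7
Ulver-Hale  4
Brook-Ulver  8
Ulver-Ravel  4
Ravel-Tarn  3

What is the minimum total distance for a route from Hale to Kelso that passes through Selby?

Best Hale to Selby: Hale–Ulver–Selby costing 6
Shortest Selby→Kelso: Selby–Ravel–Kelso = 5
Total via Selby: 6 + 5 = 11 mi.

11 mi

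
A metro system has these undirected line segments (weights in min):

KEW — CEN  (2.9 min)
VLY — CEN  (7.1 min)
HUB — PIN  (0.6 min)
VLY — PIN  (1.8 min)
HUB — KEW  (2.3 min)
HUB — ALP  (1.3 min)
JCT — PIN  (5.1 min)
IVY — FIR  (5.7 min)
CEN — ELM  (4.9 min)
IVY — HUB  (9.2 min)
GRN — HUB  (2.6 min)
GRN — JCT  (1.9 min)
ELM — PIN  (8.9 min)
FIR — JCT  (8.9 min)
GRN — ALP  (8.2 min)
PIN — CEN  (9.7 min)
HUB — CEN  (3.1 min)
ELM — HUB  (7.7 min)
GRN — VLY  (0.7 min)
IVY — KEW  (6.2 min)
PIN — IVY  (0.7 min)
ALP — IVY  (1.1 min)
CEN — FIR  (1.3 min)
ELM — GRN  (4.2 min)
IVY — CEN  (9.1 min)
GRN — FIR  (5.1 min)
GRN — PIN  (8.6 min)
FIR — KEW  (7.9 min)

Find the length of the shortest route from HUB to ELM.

6.8 min

Settle nodes by increasing distance from HUB:
HUB: 0
PIN: 0.6  (via HUB)
IVY: 1.3  (via PIN)
ALP: 1.3  (via HUB)
KEW: 2.3  (via HUB)
VLY: 2.4  (via PIN)
GRN: 2.6  (via HUB)
CEN: 3.1  (via HUB)
FIR: 4.4  (via CEN)
JCT: 4.5  (via GRN)
ELM: 6.8  (via GRN)
Shortest route: HUB–GRN–ELM = 6.8 min.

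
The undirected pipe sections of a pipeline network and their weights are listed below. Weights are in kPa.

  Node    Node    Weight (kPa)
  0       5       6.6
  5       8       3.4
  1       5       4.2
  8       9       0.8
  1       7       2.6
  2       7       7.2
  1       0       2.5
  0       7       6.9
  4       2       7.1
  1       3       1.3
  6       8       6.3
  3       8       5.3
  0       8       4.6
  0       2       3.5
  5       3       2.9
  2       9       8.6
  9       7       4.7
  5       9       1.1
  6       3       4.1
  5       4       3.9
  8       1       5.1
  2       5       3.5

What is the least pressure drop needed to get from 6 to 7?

Candidate routes:
6 → 8 → 9 → 7: 6.3+0.8+4.7 = 11.8
6 → 3 → 1 → 7: 4.1+1.3+2.6 = 8
The minimum is 8 kPa via 6 → 3 → 1 → 7.

8 kPa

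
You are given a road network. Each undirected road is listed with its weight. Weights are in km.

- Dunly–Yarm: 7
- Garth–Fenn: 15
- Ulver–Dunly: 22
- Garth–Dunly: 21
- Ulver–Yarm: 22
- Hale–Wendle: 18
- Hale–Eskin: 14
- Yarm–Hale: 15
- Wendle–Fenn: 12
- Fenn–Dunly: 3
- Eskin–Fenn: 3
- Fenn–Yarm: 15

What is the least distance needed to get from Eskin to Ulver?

Candidate routes:
Eskin–Fenn–Dunly–Yarm–Ulver: 3+3+7+22 = 35
Eskin–Fenn–Dunly–Ulver: 3+3+22 = 28
The minimum is 28 km via Eskin–Fenn–Dunly–Ulver.

28 km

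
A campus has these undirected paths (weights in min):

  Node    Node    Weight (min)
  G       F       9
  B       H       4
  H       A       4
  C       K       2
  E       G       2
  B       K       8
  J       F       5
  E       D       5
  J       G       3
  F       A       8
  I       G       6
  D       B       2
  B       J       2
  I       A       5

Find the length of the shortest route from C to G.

Settle nodes by increasing distance from C:
C: 0
K: 2  (via C)
B: 10  (via K)
D: 12  (via B)
J: 12  (via B)
H: 14  (via B)
G: 15  (via J)
Shortest route: C → K → B → J → G = 15 min.

15 min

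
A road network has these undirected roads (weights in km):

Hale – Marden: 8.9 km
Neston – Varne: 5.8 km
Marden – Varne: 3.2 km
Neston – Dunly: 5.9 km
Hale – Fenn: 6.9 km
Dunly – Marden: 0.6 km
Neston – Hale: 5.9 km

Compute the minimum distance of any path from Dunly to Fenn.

16.4 km

Shortest distances from Dunly:
Dunly: 0
Marden: 0.6  (via Dunly)
Varne: 3.8  (via Marden)
Neston: 5.9  (via Dunly)
Hale: 9.5  (via Marden)
Fenn: 16.4  (via Hale)
Shortest route: Dunly–Marden–Hale–Fenn = 16.4 km.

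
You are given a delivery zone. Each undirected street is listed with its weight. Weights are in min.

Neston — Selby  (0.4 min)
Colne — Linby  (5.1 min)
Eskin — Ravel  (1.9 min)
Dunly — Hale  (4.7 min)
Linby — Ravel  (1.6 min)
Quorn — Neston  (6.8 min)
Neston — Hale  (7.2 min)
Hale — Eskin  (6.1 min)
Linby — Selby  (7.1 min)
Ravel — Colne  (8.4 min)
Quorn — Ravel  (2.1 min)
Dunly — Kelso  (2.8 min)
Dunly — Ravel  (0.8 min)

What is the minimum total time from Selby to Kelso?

Shortest distances from Selby:
Selby: 0
Neston: 0.4  (via Selby)
Linby: 7.1  (via Selby)
Quorn: 7.2  (via Neston)
Hale: 7.6  (via Neston)
Ravel: 8.7  (via Linby)
Dunly: 9.5  (via Ravel)
Eskin: 10.6  (via Ravel)
Colne: 12.2  (via Linby)
Kelso: 12.3  (via Dunly)
Shortest route: Selby–Linby–Ravel–Dunly–Kelso = 12.3 min.

12.3 min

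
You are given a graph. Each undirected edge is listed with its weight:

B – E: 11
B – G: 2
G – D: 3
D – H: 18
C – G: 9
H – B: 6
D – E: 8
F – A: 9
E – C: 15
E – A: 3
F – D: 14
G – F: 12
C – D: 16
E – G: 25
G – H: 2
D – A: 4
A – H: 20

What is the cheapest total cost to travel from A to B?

Settle nodes by increasing distance from A:
A: 0
E: 3  (via A)
D: 4  (via A)
G: 7  (via D)
B: 9  (via G)
Shortest route: A–D–G–B = 9.

9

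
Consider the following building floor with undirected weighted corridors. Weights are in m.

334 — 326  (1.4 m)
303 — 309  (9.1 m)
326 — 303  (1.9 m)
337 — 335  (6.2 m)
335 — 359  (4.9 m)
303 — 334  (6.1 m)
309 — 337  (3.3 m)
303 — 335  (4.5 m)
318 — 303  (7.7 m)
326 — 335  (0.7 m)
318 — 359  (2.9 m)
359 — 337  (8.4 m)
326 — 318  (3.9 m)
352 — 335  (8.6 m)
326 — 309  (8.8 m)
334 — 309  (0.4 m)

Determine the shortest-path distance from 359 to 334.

Compare a few routes:
359 - 335 - 326 - 334: 4.9+0.7+1.4 = 7
359 - 318 - 326 - 334: 2.9+3.9+1.4 = 8.2
359 - 337 - 309 - 334: 8.4+3.3+0.4 = 12.1
Cheapest is 359 - 335 - 326 - 334 at 7 m.

7 m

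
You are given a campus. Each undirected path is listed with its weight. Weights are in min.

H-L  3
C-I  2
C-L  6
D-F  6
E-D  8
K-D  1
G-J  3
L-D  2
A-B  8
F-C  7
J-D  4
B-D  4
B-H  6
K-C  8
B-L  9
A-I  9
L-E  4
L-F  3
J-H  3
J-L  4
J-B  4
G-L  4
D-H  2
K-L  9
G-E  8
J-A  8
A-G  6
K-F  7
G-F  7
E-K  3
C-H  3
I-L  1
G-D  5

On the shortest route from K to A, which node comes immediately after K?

D

Compare a few routes:
K → D → G → A: 1+5+6 = 12
K → D → J → A: 1+4+8 = 13
The minimum is 12 min via K → D → G → A.
So from K the first move is to D.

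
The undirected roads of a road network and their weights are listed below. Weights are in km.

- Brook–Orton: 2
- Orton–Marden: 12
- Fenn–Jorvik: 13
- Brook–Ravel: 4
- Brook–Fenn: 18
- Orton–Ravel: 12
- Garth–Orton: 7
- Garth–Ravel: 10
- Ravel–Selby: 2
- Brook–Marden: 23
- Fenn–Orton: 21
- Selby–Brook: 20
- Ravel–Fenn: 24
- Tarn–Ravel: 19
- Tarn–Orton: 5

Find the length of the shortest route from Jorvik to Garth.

Candidate routes:
Jorvik–Fenn–Brook–Ravel–Garth: 13+18+4+10 = 45
Jorvik–Fenn–Brook–Orton–Garth: 13+18+2+7 = 40
Jorvik–Fenn–Orton–Garth: 13+21+7 = 41
Jorvik–Fenn–Ravel–Garth: 13+24+10 = 47
Cheapest is Jorvik–Fenn–Brook–Orton–Garth at 40 km.

40 km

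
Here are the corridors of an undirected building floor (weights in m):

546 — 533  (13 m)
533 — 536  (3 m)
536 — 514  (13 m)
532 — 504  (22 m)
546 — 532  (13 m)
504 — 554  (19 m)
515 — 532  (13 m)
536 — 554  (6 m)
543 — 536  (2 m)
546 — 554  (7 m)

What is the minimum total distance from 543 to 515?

Shortest distances from 543:
543: 0
536: 2  (via 543)
533: 5  (via 536)
554: 8  (via 536)
546: 15  (via 554)
514: 15  (via 536)
504: 27  (via 554)
532: 28  (via 546)
515: 41  (via 532)
Shortest route: 543–536–554–546–532–515 = 41 m.

41 m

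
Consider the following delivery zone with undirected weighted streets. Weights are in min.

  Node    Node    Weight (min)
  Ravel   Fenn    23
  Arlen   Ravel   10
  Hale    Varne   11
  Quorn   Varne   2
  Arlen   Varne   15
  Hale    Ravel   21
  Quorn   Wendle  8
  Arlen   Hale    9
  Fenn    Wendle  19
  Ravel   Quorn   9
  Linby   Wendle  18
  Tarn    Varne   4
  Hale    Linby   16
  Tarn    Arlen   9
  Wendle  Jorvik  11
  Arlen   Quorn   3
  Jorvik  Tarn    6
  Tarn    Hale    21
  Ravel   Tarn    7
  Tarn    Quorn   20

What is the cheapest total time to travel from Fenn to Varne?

Settle nodes by increasing distance from Fenn:
Fenn: 0
Wendle: 19  (via Fenn)
Ravel: 23  (via Fenn)
Quorn: 27  (via Wendle)
Varne: 29  (via Quorn)
Shortest route: Fenn–Wendle–Quorn–Varne = 29 min.

29 min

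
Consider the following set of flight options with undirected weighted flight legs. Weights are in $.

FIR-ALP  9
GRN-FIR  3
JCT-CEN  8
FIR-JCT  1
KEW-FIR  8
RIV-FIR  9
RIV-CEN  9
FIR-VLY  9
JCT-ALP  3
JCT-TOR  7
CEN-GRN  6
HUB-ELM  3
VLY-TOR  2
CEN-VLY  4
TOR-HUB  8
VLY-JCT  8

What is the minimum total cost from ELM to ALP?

Enumerating some paths:
ELM–HUB–TOR–VLY–FIR–JCT–ALP: 3+8+2+9+1+3 = 26
ELM–HUB–TOR–JCT–ALP: 3+8+7+3 = 21
ELM–HUB–TOR–VLY–JCT–ALP: 3+8+2+8+3 = 24
Cheapest is ELM–HUB–TOR–JCT–ALP at $21.

$21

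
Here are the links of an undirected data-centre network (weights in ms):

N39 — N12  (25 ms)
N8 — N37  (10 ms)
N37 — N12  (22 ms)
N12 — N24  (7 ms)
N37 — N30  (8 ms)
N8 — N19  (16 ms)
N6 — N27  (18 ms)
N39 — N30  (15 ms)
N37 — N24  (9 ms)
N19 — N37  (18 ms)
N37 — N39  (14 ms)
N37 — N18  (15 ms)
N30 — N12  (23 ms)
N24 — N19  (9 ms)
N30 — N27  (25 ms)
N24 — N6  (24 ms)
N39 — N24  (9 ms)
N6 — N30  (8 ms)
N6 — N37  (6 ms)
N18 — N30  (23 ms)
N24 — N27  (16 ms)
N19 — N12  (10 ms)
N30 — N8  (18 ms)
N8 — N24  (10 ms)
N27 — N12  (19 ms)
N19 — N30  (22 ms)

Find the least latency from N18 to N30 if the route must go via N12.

54 ms

Shortest N18→N12: N18–N37–N24–N12 = 31
Shortest N12→N30: N12–N30 = 23
Total via N12: 31 + 23 = 54 ms.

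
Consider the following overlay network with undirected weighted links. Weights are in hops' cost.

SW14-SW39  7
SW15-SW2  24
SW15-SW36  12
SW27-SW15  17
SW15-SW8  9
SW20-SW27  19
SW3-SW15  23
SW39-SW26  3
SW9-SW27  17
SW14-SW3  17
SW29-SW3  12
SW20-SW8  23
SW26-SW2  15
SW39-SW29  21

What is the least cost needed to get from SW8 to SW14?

49 hops' cost

Candidate routes:
SW8 → SW15 → SW3 → SW14: 9+23+17 = 49
SW8 → SW15 → SW2 → SW26 → SW39 → SW14: 9+24+15+3+7 = 58
The minimum is 49 hops' cost via SW8 → SW15 → SW3 → SW14.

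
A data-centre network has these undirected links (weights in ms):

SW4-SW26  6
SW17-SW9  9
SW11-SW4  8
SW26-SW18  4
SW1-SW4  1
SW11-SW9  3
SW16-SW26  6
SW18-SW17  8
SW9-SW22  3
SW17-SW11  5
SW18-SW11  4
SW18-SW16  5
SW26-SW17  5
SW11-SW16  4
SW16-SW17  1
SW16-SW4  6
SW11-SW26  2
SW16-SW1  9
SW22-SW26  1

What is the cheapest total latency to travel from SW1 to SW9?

11 ms

Compare a few routes:
SW1 → SW4 → SW26 → SW22 → SW9: 1+6+1+3 = 11
SW1 → SW4 → SW26 → SW11 → SW9: 1+6+2+3 = 12
Cheapest is SW1 → SW4 → SW26 → SW22 → SW9 at 11 ms.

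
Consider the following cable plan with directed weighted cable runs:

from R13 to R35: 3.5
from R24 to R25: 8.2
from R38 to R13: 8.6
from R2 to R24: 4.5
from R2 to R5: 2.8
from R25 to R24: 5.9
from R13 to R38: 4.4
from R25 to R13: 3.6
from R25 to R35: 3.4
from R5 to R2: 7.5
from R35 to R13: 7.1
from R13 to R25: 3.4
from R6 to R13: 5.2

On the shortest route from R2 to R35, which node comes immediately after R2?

Compare a few routes:
R2–R24–R25–R13–R35: 4.5+8.2+3.6+3.5 = 19.8
R2–R24–R25–R35: 4.5+8.2+3.4 = 16.1
The minimum is 16.1 via R2–R24–R25–R35.
So from R2 the first move is to R24.

R24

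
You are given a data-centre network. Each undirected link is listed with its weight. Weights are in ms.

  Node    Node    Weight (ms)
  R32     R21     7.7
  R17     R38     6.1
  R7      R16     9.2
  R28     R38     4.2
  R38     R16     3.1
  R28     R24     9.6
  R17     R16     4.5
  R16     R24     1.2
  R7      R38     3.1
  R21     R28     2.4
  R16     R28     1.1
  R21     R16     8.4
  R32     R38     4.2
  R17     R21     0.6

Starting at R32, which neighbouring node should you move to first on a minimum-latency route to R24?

Candidate routes:
R32–R38–R28–R16–R24: 4.2+4.2+1.1+1.2 = 10.7
R32–R38–R16–R24: 4.2+3.1+1.2 = 8.5
Cheapest is R32–R38–R16–R24 at 8.5 ms.
So from R32 the first move is to R38.

R38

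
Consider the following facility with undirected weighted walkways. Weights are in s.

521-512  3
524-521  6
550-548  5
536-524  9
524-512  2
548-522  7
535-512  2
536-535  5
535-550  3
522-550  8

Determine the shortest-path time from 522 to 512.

13 s

Candidate routes:
522 - 550 - 535 - 512: 8+3+2 = 13
522 - 548 - 550 - 535 - 512: 7+5+3+2 = 17
522 - 550 - 535 - 536 - 524 - 512: 8+3+5+9+2 = 27
The minimum is 13 s via 522 - 550 - 535 - 512.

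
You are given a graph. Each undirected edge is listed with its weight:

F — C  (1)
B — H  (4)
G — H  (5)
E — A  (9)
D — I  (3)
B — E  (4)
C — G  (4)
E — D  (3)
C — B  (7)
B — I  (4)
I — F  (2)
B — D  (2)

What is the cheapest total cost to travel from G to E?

Running Dijkstra from G:
G: 0
C: 4  (via G)
F: 5  (via C)
H: 5  (via G)
I: 7  (via F)
B: 9  (via H)
D: 10  (via I)
E: 13  (via B)
Shortest route: G–H–B–E = 13.

13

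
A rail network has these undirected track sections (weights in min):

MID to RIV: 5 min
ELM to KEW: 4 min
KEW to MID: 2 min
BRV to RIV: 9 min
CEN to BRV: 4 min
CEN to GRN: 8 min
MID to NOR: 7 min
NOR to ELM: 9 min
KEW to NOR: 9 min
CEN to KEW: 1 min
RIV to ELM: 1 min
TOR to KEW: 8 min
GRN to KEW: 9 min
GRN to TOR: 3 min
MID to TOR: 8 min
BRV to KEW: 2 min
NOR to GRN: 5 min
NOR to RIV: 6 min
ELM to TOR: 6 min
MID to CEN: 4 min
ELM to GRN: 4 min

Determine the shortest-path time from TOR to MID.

8 min

Shortest distances from TOR:
TOR: 0
GRN: 3  (via TOR)
ELM: 6  (via TOR)
RIV: 7  (via ELM)
KEW: 8  (via TOR)
NOR: 8  (via GRN)
MID: 8  (via TOR)
Shortest route: TOR–MID = 8 min.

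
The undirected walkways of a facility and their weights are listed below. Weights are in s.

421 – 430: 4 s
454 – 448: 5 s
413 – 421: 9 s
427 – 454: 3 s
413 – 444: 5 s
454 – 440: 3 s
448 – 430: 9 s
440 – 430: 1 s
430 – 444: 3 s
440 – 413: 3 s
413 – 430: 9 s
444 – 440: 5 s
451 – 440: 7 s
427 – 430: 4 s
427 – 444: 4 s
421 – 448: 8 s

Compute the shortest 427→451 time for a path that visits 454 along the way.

13 s

Shortest 427→454: 427 → 454 = 3
Shortest 454→451: 454 → 440 → 451 = 10
Total via 454: 3 + 10 = 13 s.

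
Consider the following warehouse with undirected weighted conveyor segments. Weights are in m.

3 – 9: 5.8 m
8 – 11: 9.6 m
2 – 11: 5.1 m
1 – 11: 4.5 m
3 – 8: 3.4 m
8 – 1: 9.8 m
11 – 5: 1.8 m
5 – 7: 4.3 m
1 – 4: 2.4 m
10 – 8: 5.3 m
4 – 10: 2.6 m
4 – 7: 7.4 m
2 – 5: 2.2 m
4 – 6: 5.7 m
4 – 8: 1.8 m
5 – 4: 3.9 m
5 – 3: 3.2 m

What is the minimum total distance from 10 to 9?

13.6 m

Running Dijkstra from 10:
10: 0
4: 2.6  (via 10)
8: 4.4  (via 4)
1: 5  (via 4)
5: 6.5  (via 4)
3: 7.8  (via 8)
6: 8.3  (via 4)
11: 8.3  (via 5)
2: 8.7  (via 5)
7: 10  (via 4)
9: 13.6  (via 3)
Shortest route: 10–4–8–3–9 = 13.6 m.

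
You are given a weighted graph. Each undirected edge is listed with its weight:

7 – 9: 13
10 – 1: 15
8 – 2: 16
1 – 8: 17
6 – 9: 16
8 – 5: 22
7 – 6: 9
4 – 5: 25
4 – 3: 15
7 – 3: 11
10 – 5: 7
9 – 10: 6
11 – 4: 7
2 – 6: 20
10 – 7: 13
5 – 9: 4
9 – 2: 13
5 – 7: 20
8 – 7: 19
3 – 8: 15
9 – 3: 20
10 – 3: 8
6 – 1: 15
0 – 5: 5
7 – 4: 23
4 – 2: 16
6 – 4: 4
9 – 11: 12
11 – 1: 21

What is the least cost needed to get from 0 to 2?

22

Shortest distances from 0:
0: 0
5: 5  (via 0)
9: 9  (via 5)
10: 12  (via 5)
3: 20  (via 10)
11: 21  (via 9)
2: 22  (via 9)
Shortest route: 0–5–9–2 = 22.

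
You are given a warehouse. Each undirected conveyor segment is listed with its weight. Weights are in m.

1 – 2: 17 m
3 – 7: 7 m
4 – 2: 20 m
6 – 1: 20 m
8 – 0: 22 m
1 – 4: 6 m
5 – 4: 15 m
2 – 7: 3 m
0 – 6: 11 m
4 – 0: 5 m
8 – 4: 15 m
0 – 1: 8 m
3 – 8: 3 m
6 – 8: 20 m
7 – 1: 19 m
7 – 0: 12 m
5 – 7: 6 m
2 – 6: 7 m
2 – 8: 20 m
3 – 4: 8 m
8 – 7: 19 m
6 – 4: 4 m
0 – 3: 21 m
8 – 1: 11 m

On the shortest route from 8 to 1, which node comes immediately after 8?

Enumerating some paths:
8 → 1: 11 = 11
8 → 4 → 1: 15+6 = 21
8 → 3 → 4 → 1: 3+8+6 = 17
8 → 3 → 4 → 0 → 1: 3+8+5+8 = 24
Cheapest is 8 → 1 at 11 m.
So from 8 the first move is to 1.

1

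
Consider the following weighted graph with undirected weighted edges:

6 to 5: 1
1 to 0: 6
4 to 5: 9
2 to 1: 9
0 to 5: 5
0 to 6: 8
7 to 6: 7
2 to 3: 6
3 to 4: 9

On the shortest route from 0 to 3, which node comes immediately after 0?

Enumerating some paths:
0 - 6 - 5 - 4 - 3: 8+1+9+9 = 27
0 - 5 - 4 - 3: 5+9+9 = 23
0 - 1 - 2 - 3: 6+9+6 = 21
Cheapest is 0 - 1 - 2 - 3 at 21.
So from 0 the first move is to 1.

1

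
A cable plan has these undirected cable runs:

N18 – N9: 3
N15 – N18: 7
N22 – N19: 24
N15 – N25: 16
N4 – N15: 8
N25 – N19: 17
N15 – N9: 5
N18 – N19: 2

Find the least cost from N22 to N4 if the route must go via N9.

42

Best N22 to N9: N22–N19–N18–N9 costing 29
Best N9 to N4: N9–N15–N4 costing 13
Total via N9: 29 + 13 = 42.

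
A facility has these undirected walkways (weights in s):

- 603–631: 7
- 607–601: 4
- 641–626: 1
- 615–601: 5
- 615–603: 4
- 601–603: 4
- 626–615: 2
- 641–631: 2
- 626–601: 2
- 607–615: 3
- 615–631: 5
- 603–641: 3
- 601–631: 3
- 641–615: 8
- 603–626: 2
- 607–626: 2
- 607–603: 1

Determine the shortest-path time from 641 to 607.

3 s

Running Dijkstra from 641:
641: 0
626: 1  (via 641)
631: 2  (via 641)
603: 3  (via 641)
615: 3  (via 626)
601: 3  (via 626)
607: 3  (via 626)
Shortest route: 641 → 626 → 607 = 3 s.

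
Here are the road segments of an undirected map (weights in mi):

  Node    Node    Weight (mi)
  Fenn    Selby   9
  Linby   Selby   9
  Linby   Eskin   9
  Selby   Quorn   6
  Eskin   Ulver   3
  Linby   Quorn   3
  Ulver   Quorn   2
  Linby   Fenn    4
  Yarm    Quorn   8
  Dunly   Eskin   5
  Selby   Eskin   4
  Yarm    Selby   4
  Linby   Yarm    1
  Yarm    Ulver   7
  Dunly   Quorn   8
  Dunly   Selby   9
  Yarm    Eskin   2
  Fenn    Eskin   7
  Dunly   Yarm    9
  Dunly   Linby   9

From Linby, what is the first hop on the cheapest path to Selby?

Yarm

Enumerating some paths:
Linby - Yarm - Eskin - Selby: 1+2+4 = 7
Linby - Quorn - Selby: 3+6 = 9
Linby - Selby: 9 = 9
Linby - Yarm - Selby: 1+4 = 5
Cheapest is Linby - Yarm - Selby at 5 mi.
So from Linby the first move is to Yarm.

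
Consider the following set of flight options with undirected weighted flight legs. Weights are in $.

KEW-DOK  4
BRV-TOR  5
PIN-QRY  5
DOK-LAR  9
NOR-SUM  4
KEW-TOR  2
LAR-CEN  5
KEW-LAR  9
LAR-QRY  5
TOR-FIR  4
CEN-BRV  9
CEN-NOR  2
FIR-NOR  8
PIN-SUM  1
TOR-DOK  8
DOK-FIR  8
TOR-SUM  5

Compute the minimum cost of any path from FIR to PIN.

Enumerating some paths:
FIR - NOR - SUM - PIN: 8+4+1 = 13
FIR - DOK - TOR - SUM - PIN: 8+8+5+1 = 22
FIR - DOK - KEW - TOR - SUM - PIN: 8+4+2+5+1 = 20
FIR - TOR - SUM - PIN: 4+5+1 = 10
The minimum is $10 via FIR - TOR - SUM - PIN.

$10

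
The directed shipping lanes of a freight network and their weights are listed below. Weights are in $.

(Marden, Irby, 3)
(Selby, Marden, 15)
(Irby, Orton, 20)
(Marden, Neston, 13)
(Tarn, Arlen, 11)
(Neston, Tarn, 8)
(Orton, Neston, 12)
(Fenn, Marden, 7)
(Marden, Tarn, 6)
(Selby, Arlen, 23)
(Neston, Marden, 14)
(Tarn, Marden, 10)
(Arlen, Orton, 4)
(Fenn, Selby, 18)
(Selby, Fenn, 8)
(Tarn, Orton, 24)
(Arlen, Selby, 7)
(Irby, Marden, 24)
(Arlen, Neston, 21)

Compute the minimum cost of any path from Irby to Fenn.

$56

Enumerating some paths:
Irby - Marden - Neston - Tarn - Arlen - Selby - Fenn: 24+13+8+11+7+8 = 71
Irby - Marden - Tarn - Arlen - Selby - Fenn: 24+6+11+7+8 = 56
Irby - Orton - Neston - Tarn - Arlen - Selby - Fenn: 20+12+8+11+7+8 = 66
Irby - Orton - Neston - Marden - Tarn - Arlen - Selby - Fenn: 20+12+14+6+11+7+8 = 78
The minimum is $56 via Irby - Marden - Tarn - Arlen - Selby - Fenn.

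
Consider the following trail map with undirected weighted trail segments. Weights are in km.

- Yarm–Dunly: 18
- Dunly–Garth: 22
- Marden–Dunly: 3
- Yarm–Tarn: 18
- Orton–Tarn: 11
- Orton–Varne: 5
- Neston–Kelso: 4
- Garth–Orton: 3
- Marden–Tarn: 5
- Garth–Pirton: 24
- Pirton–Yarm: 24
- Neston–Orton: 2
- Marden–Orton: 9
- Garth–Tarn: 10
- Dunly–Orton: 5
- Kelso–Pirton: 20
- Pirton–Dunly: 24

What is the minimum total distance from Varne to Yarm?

28 km

Settle nodes by increasing distance from Varne:
Varne: 0
Orton: 5  (via Varne)
Neston: 7  (via Orton)
Garth: 8  (via Orton)
Dunly: 10  (via Orton)
Kelso: 11  (via Neston)
Marden: 13  (via Dunly)
Tarn: 16  (via Orton)
Yarm: 28  (via Dunly)
Shortest route: Varne → Orton → Dunly → Yarm = 28 km.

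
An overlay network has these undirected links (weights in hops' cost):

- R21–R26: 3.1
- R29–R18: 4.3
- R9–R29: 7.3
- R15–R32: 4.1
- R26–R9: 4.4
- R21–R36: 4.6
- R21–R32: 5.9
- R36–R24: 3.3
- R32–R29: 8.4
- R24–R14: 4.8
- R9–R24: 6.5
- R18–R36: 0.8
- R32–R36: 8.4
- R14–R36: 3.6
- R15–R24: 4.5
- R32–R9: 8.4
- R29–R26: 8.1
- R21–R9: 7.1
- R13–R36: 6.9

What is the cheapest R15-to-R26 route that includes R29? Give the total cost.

20.6 hops' cost

Shortest R15→R29: R15 → R32 → R29 = 12.5
Best R29 to R26: R29 → R26 costing 8.1
Total via R29: 12.5 + 8.1 = 20.6 hops' cost.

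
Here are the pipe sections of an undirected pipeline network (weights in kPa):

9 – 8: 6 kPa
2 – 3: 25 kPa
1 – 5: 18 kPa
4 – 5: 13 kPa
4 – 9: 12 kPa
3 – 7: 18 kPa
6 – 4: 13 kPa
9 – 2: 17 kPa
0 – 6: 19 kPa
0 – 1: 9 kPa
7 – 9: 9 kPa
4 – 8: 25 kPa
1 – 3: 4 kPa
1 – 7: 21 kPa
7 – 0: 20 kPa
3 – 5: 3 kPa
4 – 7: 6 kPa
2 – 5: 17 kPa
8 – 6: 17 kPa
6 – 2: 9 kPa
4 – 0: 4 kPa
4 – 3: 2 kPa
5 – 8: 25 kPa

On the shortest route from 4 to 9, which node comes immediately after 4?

Candidate routes:
4 - 3 - 7 - 9: 2+18+9 = 29
4 - 7 - 9: 6+9 = 15
4 - 9: 12 = 12
Cheapest is 4 - 9 at 12 kPa.
So from 4 the first move is to 9.

9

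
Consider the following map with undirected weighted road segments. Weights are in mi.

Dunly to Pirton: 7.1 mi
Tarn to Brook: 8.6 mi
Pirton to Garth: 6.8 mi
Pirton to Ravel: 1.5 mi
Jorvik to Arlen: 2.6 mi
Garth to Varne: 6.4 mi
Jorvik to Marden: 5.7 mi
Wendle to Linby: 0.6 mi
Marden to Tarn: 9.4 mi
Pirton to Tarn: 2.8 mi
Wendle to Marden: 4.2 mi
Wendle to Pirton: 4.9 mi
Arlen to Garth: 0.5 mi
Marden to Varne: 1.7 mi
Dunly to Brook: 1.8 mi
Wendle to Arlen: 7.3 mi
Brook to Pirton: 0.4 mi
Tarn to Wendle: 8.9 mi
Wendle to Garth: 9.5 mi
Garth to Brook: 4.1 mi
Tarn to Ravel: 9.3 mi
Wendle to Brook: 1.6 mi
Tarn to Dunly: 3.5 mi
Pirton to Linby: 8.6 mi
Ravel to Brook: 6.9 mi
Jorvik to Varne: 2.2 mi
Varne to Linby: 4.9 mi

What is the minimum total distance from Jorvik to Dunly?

Settle nodes by increasing distance from Jorvik:
Jorvik: 0
Varne: 2.2  (via Jorvik)
Arlen: 2.6  (via Jorvik)
Garth: 3.1  (via Arlen)
Marden: 3.9  (via Varne)
Linby: 7.1  (via Varne)
Brook: 7.2  (via Garth)
Pirton: 7.6  (via Brook)
Wendle: 7.7  (via Linby)
Dunly: 9  (via Brook)
Shortest route: Jorvik–Arlen–Garth–Brook–Dunly = 9 mi.

9 mi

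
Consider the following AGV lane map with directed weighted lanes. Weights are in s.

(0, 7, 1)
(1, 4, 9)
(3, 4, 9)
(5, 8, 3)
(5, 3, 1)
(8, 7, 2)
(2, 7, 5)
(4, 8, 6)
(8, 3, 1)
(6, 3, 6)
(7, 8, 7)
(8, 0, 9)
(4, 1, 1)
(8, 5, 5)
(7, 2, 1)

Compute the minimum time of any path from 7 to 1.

18 s

Compare a few routes:
7 → 8 → 3 → 4 → 1: 7+1+9+1 = 18
7 → 8 → 5 → 3 → 4 → 1: 7+5+1+9+1 = 23
Cheapest is 7 → 8 → 3 → 4 → 1 at 18 s.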